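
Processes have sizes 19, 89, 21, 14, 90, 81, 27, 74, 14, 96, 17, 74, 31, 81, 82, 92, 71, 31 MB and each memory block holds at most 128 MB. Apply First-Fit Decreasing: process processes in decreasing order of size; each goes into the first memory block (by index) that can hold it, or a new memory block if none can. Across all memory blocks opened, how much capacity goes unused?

276

Sorted descending: 96, 92, 90, 89, 82, 81, 81, 74, 74, 71, 31, 31, 27, 21, 19, 17, 14, 14.
Put 96 MB in memory block 1; 32 MB remain.
Put 92 MB in memory block 2; 36 MB remain.
Put 90 MB in memory block 3; 38 MB remain.
Put 89 MB in memory block 4; 39 MB remain.
Put 82 MB in memory block 5; 46 MB remain.
Put 81 MB in memory block 6; 47 MB remain.
Put 81 MB in memory block 7; 47 MB remain.
Put 74 MB in memory block 8; 54 MB remain.
Put 74 MB in memory block 9; 54 MB remain.
Put 71 MB in memory block 10; 57 MB remain.
Put 31 MB in memory block 1; 1 MB remain.
Put 31 MB in memory block 2; 5 MB remain.
Put 27 MB in memory block 3; 11 MB remain.
Put 21 MB in memory block 4; 18 MB remain.
Put 19 MB in memory block 5; 27 MB remain.
Put 17 MB in memory block 4; 1 MB remain.
Put 14 MB in memory block 5; 13 MB remain.
Put 14 MB in memory block 6; 33 MB remain.
10 memory blocks × 128 MB = 1280 MB; used 1004 MB; unused 276 MB.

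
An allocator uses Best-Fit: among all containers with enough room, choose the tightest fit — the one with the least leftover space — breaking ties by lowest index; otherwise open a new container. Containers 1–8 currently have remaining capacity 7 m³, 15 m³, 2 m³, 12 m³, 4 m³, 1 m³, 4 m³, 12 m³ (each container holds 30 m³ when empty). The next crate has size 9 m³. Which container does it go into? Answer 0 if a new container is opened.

Containers with room: container 2 (15 m³), container 4 (12 m³), container 8 (12 m³).
Tightest fit is container 4 with 12 m³ free.

4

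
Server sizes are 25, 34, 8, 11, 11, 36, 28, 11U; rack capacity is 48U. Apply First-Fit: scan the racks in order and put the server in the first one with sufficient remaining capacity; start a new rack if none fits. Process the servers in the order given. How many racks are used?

25U → rack 1 (remaining 23U)
34U → rack 2 (remaining 14U)
8U → rack 1 (remaining 15U)
11U → rack 1 (remaining 4U)
11U → rack 2 (remaining 3U)
36U → rack 3 (remaining 12U)
28U → rack 4 (remaining 20U)
11U → rack 3 (remaining 1U)

4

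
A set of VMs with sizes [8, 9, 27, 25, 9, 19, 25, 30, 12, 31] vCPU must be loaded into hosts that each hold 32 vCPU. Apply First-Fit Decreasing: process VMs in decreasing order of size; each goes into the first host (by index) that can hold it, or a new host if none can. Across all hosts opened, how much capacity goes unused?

29

Sorted descending: 31, 30, 27, 25, 25, 19, 12, 9, 9, 8.
Put 31 vCPU in host 1; 1 vCPU remain.
Put 30 vCPU in host 2; 2 vCPU remain.
Put 27 vCPU in host 3; 5 vCPU remain.
Put 25 vCPU in host 4; 7 vCPU remain.
Put 25 vCPU in host 5; 7 vCPU remain.
Put 19 vCPU in host 6; 13 vCPU remain.
Put 12 vCPU in host 6; 1 vCPU remain.
Put 9 vCPU in host 7; 23 vCPU remain.
Put 9 vCPU in host 7; 14 vCPU remain.
Put 8 vCPU in host 7; 6 vCPU remain.
7 hosts × 32 vCPU = 224 vCPU; used 195 vCPU; unused 29 vCPU.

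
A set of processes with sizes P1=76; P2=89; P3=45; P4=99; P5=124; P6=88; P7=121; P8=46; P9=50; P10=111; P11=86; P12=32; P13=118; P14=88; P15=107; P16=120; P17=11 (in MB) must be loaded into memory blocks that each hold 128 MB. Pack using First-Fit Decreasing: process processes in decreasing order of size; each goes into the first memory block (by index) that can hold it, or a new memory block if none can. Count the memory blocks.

13

Sorted descending: 124, 121, 120, 118, 111, 107, 99, 89, 88, 88, 86, 76, 50, 46, 45, 32, 11.
memory block 1: place 124 MB, 4 MB left
memory block 2: place 121 MB, 7 MB left
memory block 3: place 120 MB, 8 MB left
memory block 4: place 118 MB, 10 MB left
memory block 5: place 111 MB, 17 MB left
memory block 6: place 107 MB, 21 MB left
memory block 7: place 99 MB, 29 MB left
memory block 8: place 89 MB, 39 MB left
memory block 9: place 88 MB, 40 MB left
memory block 10: place 88 MB, 40 MB left
memory block 11: place 86 MB, 42 MB left
memory block 12: place 76 MB, 52 MB left
memory block 12: place 50 MB, 2 MB left
memory block 13: place 46 MB, 82 MB left
memory block 13: place 45 MB, 37 MB left
memory block 8: place 32 MB, 7 MB left
memory block 5: place 11 MB, 6 MB left
Final memory blocks: [124] [121] [120] [118] [111,11] [107] [99] [89,32] [88] [88] [86] [76,50] [46,45].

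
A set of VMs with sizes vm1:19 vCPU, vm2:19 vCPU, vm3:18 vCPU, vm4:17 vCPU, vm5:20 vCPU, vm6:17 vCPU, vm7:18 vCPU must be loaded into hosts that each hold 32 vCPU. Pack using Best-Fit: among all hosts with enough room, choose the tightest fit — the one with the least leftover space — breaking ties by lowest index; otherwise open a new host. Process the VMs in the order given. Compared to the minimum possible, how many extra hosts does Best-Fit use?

Best-Fit: [19] [19] [18] [17] [20] [17] [18] → 7 hosts.
7 VMs exceed 16 vCPU (half the capacity), and no two of those can share a host, so at least 7 hosts are needed.
So 7 is already optimal.

0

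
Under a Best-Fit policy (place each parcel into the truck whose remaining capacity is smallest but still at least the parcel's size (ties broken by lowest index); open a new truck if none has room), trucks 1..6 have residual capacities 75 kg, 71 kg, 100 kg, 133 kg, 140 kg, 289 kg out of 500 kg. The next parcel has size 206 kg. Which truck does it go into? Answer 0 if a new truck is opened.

Trucks with room: truck 6 (289 kg).
Tightest fit is truck 6 with 289 kg free.

6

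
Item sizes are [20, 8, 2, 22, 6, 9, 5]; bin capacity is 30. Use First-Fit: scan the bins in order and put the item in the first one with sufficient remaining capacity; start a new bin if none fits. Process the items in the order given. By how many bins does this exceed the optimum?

First-Fit: [20,8,2] [22,6] [9,5] → 3 bins.
Total size 72; any packing needs at least ⌈72/30⌉ = 3 bins.
So 3 is already optimal.

0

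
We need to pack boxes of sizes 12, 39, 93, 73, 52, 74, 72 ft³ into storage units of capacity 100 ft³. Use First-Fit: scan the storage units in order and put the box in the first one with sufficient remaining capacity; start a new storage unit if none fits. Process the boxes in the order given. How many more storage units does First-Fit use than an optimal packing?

First-Fit: [12,39] [93] [73] [52] [74] [72] → 6 storage units.
Total size 415 ft³; any packing needs at least ⌈415/100⌉ = 5 storage units.
An optimal packing achieves that bound: [93] [74,12] [73] [72] [52,39] → 5 storage units.
Excess: 6 − 5 = 1.

1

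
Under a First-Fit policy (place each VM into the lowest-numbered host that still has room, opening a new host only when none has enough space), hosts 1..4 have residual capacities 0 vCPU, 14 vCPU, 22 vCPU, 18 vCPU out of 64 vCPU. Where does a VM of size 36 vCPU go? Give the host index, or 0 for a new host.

No host has ≥ 36 vCPU free, so a new host is opened.

0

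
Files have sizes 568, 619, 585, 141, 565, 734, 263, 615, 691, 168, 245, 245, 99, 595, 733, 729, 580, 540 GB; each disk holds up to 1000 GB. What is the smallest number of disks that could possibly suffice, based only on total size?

Total size = 568 + 619 + 585 + 141 + 565 + 734 + 263 + 615 + 691 + 168 + 245 + 245 + 99 + 595 + 733 + 729 + 580 + 540 = 8715 GB.
⌈8715 / 1000⌉ = 9.

9 disks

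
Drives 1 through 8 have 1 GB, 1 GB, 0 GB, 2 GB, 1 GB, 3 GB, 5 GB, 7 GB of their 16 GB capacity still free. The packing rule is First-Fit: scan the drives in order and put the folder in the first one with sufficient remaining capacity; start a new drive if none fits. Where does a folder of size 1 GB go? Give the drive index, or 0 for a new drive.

1

Drives with room: drive 1 (1 GB), drive 2 (1 GB), drive 4 (2 GB), drive 5 (1 GB), drive 6 (3 GB), drive 7 (5 GB), drive 8 (7 GB).
The first with room is drive 1.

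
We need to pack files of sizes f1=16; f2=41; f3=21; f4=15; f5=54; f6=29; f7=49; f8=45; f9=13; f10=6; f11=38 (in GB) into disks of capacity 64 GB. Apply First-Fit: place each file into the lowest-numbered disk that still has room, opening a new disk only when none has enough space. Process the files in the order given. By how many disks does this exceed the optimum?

First-Fit: [16,41,6] [21,15,13] [54] [29] [49] [45] [38] → 7 disks.
Total size 327 GB; any packing needs at least ⌈327/64⌉ = 6 disks.
An optimal packing achieves that bound: [54,6] [49,15] [45,16] [41,21] [38,13] [29] → 6 disks.
Excess: 7 − 6 = 1.

1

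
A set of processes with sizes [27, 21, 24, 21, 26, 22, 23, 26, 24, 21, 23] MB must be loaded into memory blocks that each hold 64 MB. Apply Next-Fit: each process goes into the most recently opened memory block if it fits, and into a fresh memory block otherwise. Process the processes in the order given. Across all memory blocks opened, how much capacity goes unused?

Put 27 MB in memory block 1; 37 MB remain.
Put 21 MB in memory block 1; 16 MB remain.
Put 24 MB in memory block 2; 40 MB remain.
Put 21 MB in memory block 2; 19 MB remain.
Put 26 MB in memory block 3; 38 MB remain.
Put 22 MB in memory block 3; 16 MB remain.
Put 23 MB in memory block 4; 41 MB remain.
Put 26 MB in memory block 4; 15 MB remain.
Put 24 MB in memory block 5; 40 MB remain.
Put 21 MB in memory block 5; 19 MB remain.
Put 23 MB in memory block 6; 41 MB remain.
6 memory blocks × 64 MB = 384 MB; used 258 MB; unused 126 MB.

126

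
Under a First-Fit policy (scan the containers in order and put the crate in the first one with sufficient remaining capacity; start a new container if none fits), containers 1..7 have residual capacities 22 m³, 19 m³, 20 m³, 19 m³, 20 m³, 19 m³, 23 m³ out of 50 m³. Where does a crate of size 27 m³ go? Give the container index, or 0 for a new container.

0

No container has ≥ 27 m³ free, so a new container is opened.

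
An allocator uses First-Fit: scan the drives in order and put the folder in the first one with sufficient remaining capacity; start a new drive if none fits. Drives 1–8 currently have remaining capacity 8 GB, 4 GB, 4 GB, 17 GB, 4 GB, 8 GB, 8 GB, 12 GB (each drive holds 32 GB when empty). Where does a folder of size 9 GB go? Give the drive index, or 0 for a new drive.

Drives with room: drive 4 (17 GB), drive 8 (12 GB).
The first with room is drive 4.

4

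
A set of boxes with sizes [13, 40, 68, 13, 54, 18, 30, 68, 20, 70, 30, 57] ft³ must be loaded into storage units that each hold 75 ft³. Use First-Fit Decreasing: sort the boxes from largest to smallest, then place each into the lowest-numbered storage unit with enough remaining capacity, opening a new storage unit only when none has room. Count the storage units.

7 storage units

Sorted descending: 70, 68, 68, 57, 54, 40, 30, 30, 20, 18, 13, 13.
storage unit 1: place 70 ft³, 5 ft³ left
storage unit 2: place 68 ft³, 7 ft³ left
storage unit 3: place 68 ft³, 7 ft³ left
storage unit 4: place 57 ft³, 18 ft³ left
storage unit 5: place 54 ft³, 21 ft³ left
storage unit 6: place 40 ft³, 35 ft³ left
storage unit 6: place 30 ft³, 5 ft³ left
storage unit 7: place 30 ft³, 45 ft³ left
storage unit 5: place 20 ft³, 1 ft³ left
storage unit 4: place 18 ft³, 0 ft³ left
storage unit 7: place 13 ft³, 32 ft³ left
storage unit 7: place 13 ft³, 19 ft³ left
Final storage units: [70] [68] [68] [57,18] [54,20] [40,30] [30,13,13].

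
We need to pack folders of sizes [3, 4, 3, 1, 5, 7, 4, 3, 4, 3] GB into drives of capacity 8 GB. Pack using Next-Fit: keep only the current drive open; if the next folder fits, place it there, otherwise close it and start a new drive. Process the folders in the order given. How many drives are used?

6 drives

3 GB → drive 1 (remaining 5 GB)
4 GB → drive 1 (remaining 1 GB)
3 GB → drive 2 (remaining 5 GB)
1 GB → drive 2 (remaining 4 GB)
5 GB → drive 3 (remaining 3 GB)
7 GB → drive 4 (remaining 1 GB)
4 GB → drive 5 (remaining 4 GB)
3 GB → drive 5 (remaining 1 GB)
4 GB → drive 6 (remaining 4 GB)
3 GB → drive 6 (remaining 1 GB)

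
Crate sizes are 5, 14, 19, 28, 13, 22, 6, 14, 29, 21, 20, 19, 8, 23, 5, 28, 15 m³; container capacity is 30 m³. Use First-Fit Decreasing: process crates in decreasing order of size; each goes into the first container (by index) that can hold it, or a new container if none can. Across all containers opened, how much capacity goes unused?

Sorted descending: 29, 28, 28, 23, 22, 21, 20, 19, 19, 15, 14, 14, 13, 8, 6, 5, 5.
29 m³ → container 1 (remaining 1 m³)
28 m³ → container 2 (remaining 2 m³)
28 m³ → container 3 (remaining 2 m³)
23 m³ → container 4 (remaining 7 m³)
22 m³ → container 5 (remaining 8 m³)
21 m³ → container 6 (remaining 9 m³)
20 m³ → container 7 (remaining 10 m³)
19 m³ → container 8 (remaining 11 m³)
19 m³ → container 9 (remaining 11 m³)
15 m³ → container 10 (remaining 15 m³)
14 m³ → container 10 (remaining 1 m³)
14 m³ → container 11 (remaining 16 m³)
13 m³ → container 11 (remaining 3 m³)
8 m³ → container 5 (remaining 0 m³)
6 m³ → container 4 (remaining 1 m³)
5 m³ → container 6 (remaining 4 m³)
5 m³ → container 7 (remaining 5 m³)
11 containers × 30 m³ = 330 m³; used 289 m³; unused 41 m³.

41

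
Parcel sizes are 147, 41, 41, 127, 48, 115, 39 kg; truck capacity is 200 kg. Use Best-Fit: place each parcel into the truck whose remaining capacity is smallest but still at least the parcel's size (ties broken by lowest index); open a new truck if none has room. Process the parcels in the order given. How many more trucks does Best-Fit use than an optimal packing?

1

Best-Fit: [147,41] [41,127] [48,115] [39] → 4 trucks.
Total size 558 kg; any packing needs at least ⌈558/200⌉ = 3 trucks.
An optimal packing achieves that bound: [147,48] [127,41] [115,41,39] → 3 trucks.
Excess: 4 − 3 = 1.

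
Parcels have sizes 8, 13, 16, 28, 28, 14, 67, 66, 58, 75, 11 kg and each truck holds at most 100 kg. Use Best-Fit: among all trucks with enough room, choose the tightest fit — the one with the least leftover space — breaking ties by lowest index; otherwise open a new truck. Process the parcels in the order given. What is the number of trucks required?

5 trucks

truck 1: place 8 kg, 92 kg left
truck 1: place 13 kg, 79 kg left
truck 1: place 16 kg, 63 kg left
truck 1: place 28 kg, 35 kg left
truck 1: place 28 kg, 7 kg left
truck 2: place 14 kg, 86 kg left
truck 2: place 67 kg, 19 kg left
truck 3: place 66 kg, 34 kg left
truck 4: place 58 kg, 42 kg left
truck 5: place 75 kg, 25 kg left
truck 2: place 11 kg, 8 kg left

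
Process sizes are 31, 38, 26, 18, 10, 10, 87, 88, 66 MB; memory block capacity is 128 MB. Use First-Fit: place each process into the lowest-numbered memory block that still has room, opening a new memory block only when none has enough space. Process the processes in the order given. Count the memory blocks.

31 MB → memory block 1 (remaining 97 MB)
38 MB → memory block 1 (remaining 59 MB)
26 MB → memory block 1 (remaining 33 MB)
18 MB → memory block 1 (remaining 15 MB)
10 MB → memory block 1 (remaining 5 MB)
10 MB → memory block 2 (remaining 118 MB)
87 MB → memory block 2 (remaining 31 MB)
88 MB → memory block 3 (remaining 40 MB)
66 MB → memory block 4 (remaining 62 MB)

4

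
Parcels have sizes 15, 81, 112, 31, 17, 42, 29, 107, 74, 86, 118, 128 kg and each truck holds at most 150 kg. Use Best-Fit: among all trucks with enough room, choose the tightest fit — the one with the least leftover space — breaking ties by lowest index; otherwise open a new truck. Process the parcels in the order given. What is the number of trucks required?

7

truck 1: place 15 kg, 135 kg left
truck 1: place 81 kg, 54 kg left
truck 2: place 112 kg, 38 kg left
truck 2: place 31 kg, 7 kg left
truck 1: place 17 kg, 37 kg left
truck 3: place 42 kg, 108 kg left
truck 1: place 29 kg, 8 kg left
truck 3: place 107 kg, 1 kg left
truck 4: place 74 kg, 76 kg left
truck 5: place 86 kg, 64 kg left
truck 6: place 118 kg, 32 kg left
truck 7: place 128 kg, 22 kg left
Final trucks: [15,81,17,29] [112,31] [42,107] [74] [86] [118] [128].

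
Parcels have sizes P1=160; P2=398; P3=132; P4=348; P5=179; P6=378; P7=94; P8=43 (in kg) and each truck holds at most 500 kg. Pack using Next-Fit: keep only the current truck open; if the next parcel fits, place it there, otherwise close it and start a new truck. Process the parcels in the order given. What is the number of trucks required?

truck 1: place P1 (160 kg), 340 kg left
truck 2: place P2 (398 kg), 102 kg left
truck 3: place P3 (132 kg), 368 kg left
truck 3: place P4 (348 kg), 20 kg left
truck 4: place P5 (179 kg), 321 kg left
truck 5: place P6 (378 kg), 122 kg left
truck 5: place P7 (94 kg), 28 kg left
truck 6: place P8 (43 kg), 457 kg left

6 trucks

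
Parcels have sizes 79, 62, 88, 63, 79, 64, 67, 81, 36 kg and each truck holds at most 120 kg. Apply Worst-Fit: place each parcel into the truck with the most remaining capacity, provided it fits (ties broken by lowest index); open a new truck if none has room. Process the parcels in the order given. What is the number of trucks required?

79 kg → truck 1 (remaining 41 kg)
62 kg → truck 2 (remaining 58 kg)
88 kg → truck 3 (remaining 32 kg)
63 kg → truck 4 (remaining 57 kg)
79 kg → truck 5 (remaining 41 kg)
64 kg → truck 6 (remaining 56 kg)
67 kg → truck 7 (remaining 53 kg)
81 kg → truck 8 (remaining 39 kg)
36 kg → truck 2 (remaining 22 kg)
Final trucks: [79] [62,36] [88] [63] [79] [64] [67] [81].

8 trucks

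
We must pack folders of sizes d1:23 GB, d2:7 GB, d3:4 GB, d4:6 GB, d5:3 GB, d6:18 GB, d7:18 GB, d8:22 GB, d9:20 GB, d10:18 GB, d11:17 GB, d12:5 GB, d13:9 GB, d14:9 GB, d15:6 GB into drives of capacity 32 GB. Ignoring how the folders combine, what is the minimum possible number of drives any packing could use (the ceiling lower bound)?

Total size = 23 + 7 + 4 + 6 + 3 + 18 + 18 + 22 + 20 + 18 + 17 + 5 + 9 + 9 + 6 = 185 GB.
⌈185 / 32⌉ = 6.

6 drives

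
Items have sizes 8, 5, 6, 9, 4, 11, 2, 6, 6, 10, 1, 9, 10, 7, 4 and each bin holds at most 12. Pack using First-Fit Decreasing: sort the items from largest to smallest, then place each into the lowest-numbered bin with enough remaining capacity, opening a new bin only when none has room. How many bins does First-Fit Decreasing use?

Sorted descending: 11, 10, 10, 9, 9, 8, 7, 6, 6, 6, 5, 4, 4, 2, 1.
bin 1: place 11, 1 left
bin 2: place 10, 2 left
bin 3: place 10, 2 left
bin 4: place 9, 3 left
bin 5: place 9, 3 left
bin 6: place 8, 4 left
bin 7: place 7, 5 left
bin 8: place 6, 6 left
bin 8: place 6, 0 left
bin 9: place 6, 6 left
bin 7: place 5, 0 left
bin 6: place 4, 0 left
bin 9: place 4, 2 left
bin 2: place 2, 0 left
bin 1: place 1, 0 left

9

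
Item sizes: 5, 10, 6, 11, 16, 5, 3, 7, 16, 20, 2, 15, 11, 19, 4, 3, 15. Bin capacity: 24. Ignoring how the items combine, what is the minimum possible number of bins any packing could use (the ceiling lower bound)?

7

Total size = 5 + 10 + 6 + 11 + 16 + 5 + 3 + 7 + 16 + 20 + 2 + 15 + 11 + 19 + 4 + 3 + 15 = 168.
⌈168 / 24⌉ = 7.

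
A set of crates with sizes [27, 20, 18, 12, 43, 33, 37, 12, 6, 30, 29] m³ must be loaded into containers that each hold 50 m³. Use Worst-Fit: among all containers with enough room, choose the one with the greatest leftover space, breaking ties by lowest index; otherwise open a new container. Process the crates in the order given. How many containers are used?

7

Put 27 m³ in container 1; 23 m³ remain.
Put 20 m³ in container 1; 3 m³ remain.
Put 18 m³ in container 2; 32 m³ remain.
Put 12 m³ in container 2; 20 m³ remain.
Put 43 m³ in container 3; 7 m³ remain.
Put 33 m³ in container 4; 17 m³ remain.
Put 37 m³ in container 5; 13 m³ remain.
Put 12 m³ in container 2; 8 m³ remain.
Put 6 m³ in container 4; 11 m³ remain.
Put 30 m³ in container 6; 20 m³ remain.
Put 29 m³ in container 7; 21 m³ remain.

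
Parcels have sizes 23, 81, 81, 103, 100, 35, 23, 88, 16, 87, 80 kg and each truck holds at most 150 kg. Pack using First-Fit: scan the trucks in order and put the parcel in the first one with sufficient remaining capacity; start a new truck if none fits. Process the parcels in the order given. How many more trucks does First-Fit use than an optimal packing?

0

First-Fit: [23,81,35] [81,23,16] [103] [100] [88] [87] [80] → 7 trucks.
7 parcels exceed 75 kg (half the capacity), and no two of those can share a truck, so at least 7 trucks are needed.
So 7 is already optimal.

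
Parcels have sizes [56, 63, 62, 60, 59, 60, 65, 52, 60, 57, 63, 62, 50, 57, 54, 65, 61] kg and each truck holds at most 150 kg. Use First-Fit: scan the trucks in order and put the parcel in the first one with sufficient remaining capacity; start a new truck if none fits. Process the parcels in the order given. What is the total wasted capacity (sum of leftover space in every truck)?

344

Put 56 kg in truck 1; 94 kg remain.
Put 63 kg in truck 1; 31 kg remain.
Put 62 kg in truck 2; 88 kg remain.
Put 60 kg in truck 2; 28 kg remain.
Put 59 kg in truck 3; 91 kg remain.
Put 60 kg in truck 3; 31 kg remain.
Put 65 kg in truck 4; 85 kg remain.
Put 52 kg in truck 4; 33 kg remain.
Put 60 kg in truck 5; 90 kg remain.
Put 57 kg in truck 5; 33 kg remain.
Put 63 kg in truck 6; 87 kg remain.
Put 62 kg in truck 6; 25 kg remain.
Put 50 kg in truck 7; 100 kg remain.
Put 57 kg in truck 7; 43 kg remain.
Put 54 kg in truck 8; 96 kg remain.
Put 65 kg in truck 8; 31 kg remain.
Put 61 kg in truck 9; 89 kg remain.
9 trucks × 150 kg = 1350 kg; used 1006 kg; unused 344 kg.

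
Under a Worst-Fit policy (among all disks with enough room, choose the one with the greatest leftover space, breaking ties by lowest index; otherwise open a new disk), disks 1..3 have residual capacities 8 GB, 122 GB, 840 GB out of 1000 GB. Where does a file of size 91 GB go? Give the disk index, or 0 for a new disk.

3

Disks with room: disk 2 (122 GB), disk 3 (840 GB).
Most room is disk 3 with 840 GB free.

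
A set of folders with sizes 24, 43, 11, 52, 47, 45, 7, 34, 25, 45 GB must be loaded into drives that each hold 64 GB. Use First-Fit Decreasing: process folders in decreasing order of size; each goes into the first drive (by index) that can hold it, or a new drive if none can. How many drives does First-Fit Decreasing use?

7

Sorted descending: 52, 47, 45, 45, 43, 34, 25, 24, 11, 7.
drive 1: place 52 GB, 12 GB left
drive 2: place 47 GB, 17 GB left
drive 3: place 45 GB, 19 GB left
drive 4: place 45 GB, 19 GB left
drive 5: place 43 GB, 21 GB left
drive 6: place 34 GB, 30 GB left
drive 6: place 25 GB, 5 GB left
drive 7: place 24 GB, 40 GB left
drive 1: place 11 GB, 1 GB left
drive 2: place 7 GB, 10 GB left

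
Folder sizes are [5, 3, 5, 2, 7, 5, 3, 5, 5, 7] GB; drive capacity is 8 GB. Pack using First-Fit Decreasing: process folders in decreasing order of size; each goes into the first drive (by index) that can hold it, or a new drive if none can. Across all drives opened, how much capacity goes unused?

9

Sorted descending: 7, 7, 5, 5, 5, 5, 5, 3, 3, 2.
7 GB → drive 1 (remaining 1 GB)
7 GB → drive 2 (remaining 1 GB)
5 GB → drive 3 (remaining 3 GB)
5 GB → drive 4 (remaining 3 GB)
5 GB → drive 5 (remaining 3 GB)
5 GB → drive 6 (remaining 3 GB)
5 GB → drive 7 (remaining 3 GB)
3 GB → drive 3 (remaining 0 GB)
3 GB → drive 4 (remaining 0 GB)
2 GB → drive 5 (remaining 1 GB)
7 drives × 8 GB = 56 GB; used 47 GB; unused 9 GB.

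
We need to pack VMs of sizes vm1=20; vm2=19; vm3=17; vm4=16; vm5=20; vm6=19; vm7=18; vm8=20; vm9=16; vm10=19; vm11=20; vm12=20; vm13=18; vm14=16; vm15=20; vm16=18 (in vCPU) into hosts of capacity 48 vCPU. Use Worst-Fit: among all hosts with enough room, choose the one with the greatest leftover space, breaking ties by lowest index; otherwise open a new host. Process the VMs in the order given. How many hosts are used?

host 1: place vm1 (20 vCPU), 28 vCPU left
host 1: place vm2 (19 vCPU), 9 vCPU left
host 2: place vm3 (17 vCPU), 31 vCPU left
host 2: place vm4 (16 vCPU), 15 vCPU left
host 3: place vm5 (20 vCPU), 28 vCPU left
host 3: place vm6 (19 vCPU), 9 vCPU left
host 4: place vm7 (18 vCPU), 30 vCPU left
host 4: place vm8 (20 vCPU), 10 vCPU left
host 5: place vm9 (16 vCPU), 32 vCPU left
host 5: place vm10 (19 vCPU), 13 vCPU left
host 6: place vm11 (20 vCPU), 28 vCPU left
host 6: place vm12 (20 vCPU), 8 vCPU left
host 7: place vm13 (18 vCPU), 30 vCPU left
host 7: place vm14 (16 vCPU), 14 vCPU left
host 8: place vm15 (20 vCPU), 28 vCPU left
host 8: place vm16 (18 vCPU), 10 vCPU left

8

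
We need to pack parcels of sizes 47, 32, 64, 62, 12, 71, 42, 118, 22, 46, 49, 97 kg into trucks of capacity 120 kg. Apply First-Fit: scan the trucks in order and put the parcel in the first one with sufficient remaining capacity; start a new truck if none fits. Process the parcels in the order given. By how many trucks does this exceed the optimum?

First-Fit: [47,32,12,22] [64,42] [62,46] [71,49] [118] [97] → 6 trucks.
Total size 662 kg; any packing needs at least ⌈662/120⌉ = 6 trucks.
So 6 is already optimal.

0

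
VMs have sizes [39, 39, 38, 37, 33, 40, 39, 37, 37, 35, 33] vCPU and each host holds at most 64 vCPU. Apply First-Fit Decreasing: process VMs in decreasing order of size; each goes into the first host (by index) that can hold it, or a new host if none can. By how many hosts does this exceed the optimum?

0

First-Fit Decreasing: [40] [39] [39] [39] [38] [37] [37] [37] [35] [33] [33] → 11 hosts.
11 VMs exceed 32 vCPU (half the capacity), and no two of those can share a host, so at least 11 hosts are needed.
So 11 is already optimal.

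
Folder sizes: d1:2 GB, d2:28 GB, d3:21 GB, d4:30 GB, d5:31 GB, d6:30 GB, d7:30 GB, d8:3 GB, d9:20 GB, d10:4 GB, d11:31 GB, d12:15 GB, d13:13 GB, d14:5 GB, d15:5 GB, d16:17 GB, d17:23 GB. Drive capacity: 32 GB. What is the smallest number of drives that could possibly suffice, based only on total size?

10 drives

Total size = 2 + 28 + 21 + 30 + 31 + 30 + 30 + 3 + 20 + 4 + 31 + 15 + 13 + 5 + 5 + 17 + 23 = 308 GB.
⌈308 / 32⌉ = 10.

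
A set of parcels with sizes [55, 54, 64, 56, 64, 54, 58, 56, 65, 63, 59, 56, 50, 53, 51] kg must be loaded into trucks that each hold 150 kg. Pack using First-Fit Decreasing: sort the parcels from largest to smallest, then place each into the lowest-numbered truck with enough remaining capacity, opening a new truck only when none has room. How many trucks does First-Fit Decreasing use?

Sorted descending: 65, 64, 64, 63, 59, 58, 56, 56, 56, 55, 54, 54, 53, 51, 50.
65 kg → truck 1 (remaining 85 kg)
64 kg → truck 1 (remaining 21 kg)
64 kg → truck 2 (remaining 86 kg)
63 kg → truck 2 (remaining 23 kg)
59 kg → truck 3 (remaining 91 kg)
58 kg → truck 3 (remaining 33 kg)
56 kg → truck 4 (remaining 94 kg)
56 kg → truck 4 (remaining 38 kg)
56 kg → truck 5 (remaining 94 kg)
55 kg → truck 5 (remaining 39 kg)
54 kg → truck 6 (remaining 96 kg)
54 kg → truck 6 (remaining 42 kg)
53 kg → truck 7 (remaining 97 kg)
51 kg → truck 7 (remaining 46 kg)
50 kg → truck 8 (remaining 100 kg)
Final trucks: [65,64] [64,63] [59,58] [56,56] [56,55] [54,54] [53,51] [50].

8 trucks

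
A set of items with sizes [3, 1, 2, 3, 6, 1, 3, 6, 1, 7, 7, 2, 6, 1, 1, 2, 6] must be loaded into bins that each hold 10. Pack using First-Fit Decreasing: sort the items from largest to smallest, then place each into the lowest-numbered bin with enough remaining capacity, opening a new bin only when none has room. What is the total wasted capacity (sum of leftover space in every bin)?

Sorted descending: 7, 7, 6, 6, 6, 6, 3, 3, 3, 2, 2, 2, 1, 1, 1, 1, 1.
Put 7 in bin 1; 3 remain.
Put 7 in bin 2; 3 remain.
Put 6 in bin 3; 4 remain.
Put 6 in bin 4; 4 remain.
Put 6 in bin 5; 4 remain.
Put 6 in bin 6; 4 remain.
Put 3 in bin 1; 0 remain.
Put 3 in bin 2; 0 remain.
Put 3 in bin 3; 1 remain.
Put 2 in bin 4; 2 remain.
Put 2 in bin 4; 0 remain.
Put 2 in bin 5; 2 remain.
Put 1 in bin 3; 0 remain.
Put 1 in bin 5; 1 remain.
Put 1 in bin 5; 0 remain.
Put 1 in bin 6; 3 remain.
Put 1 in bin 6; 2 remain.
6 bins × 10 = 60; used 58; unused 2.

2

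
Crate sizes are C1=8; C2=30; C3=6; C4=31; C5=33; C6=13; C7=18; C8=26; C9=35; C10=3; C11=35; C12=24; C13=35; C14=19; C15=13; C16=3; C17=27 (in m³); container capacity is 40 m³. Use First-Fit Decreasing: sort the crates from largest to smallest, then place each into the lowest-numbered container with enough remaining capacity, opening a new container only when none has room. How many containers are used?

Sorted descending: 35, 35, 35, 33, 31, 30, 27, 26, 24, 19, 18, 13, 13, 8, 6, 3, 3.
35 m³ → container 1 (remaining 5 m³)
35 m³ → container 2 (remaining 5 m³)
35 m³ → container 3 (remaining 5 m³)
33 m³ → container 4 (remaining 7 m³)
31 m³ → container 5 (remaining 9 m³)
30 m³ → container 6 (remaining 10 m³)
27 m³ → container 7 (remaining 13 m³)
26 m³ → container 8 (remaining 14 m³)
24 m³ → container 9 (remaining 16 m³)
19 m³ → container 10 (remaining 21 m³)
18 m³ → container 10 (remaining 3 m³)
13 m³ → container 7 (remaining 0 m³)
13 m³ → container 8 (remaining 1 m³)
8 m³ → container 5 (remaining 1 m³)
6 m³ → container 4 (remaining 1 m³)
3 m³ → container 1 (remaining 2 m³)
3 m³ → container 2 (remaining 2 m³)

10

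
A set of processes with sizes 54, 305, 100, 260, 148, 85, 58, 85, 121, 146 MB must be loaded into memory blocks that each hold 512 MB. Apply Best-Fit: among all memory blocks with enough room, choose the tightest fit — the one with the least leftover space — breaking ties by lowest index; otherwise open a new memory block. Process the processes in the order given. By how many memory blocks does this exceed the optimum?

0

Best-Fit: [54,305,100] [260,148,85] [58,85,121,146] → 3 memory blocks.
Total size 1362 MB; any packing needs at least ⌈1362/512⌉ = 3 memory blocks.
So 3 is already optimal.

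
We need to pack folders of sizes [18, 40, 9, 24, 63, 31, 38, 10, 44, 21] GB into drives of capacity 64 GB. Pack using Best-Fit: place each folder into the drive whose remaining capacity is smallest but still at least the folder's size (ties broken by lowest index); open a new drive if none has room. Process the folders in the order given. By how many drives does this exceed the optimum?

Best-Fit: [18,40] [9,24,31] [63] [38,10] [44] [21] → 6 drives.
Total size 298 GB; any packing needs at least ⌈298/64⌉ = 5 drives.
An optimal packing achieves that bound: [63] [44,18] [40,24] [38,21] [31,10,9] → 5 drives.
Excess: 6 − 5 = 1.

1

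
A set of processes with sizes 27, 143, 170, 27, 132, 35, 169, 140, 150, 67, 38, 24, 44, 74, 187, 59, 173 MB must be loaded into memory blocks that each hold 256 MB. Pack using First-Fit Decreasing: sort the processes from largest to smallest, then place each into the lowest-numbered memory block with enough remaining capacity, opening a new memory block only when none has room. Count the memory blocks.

8 memory blocks

Sorted descending: 187, 173, 170, 169, 150, 143, 140, 132, 74, 67, 59, 44, 38, 35, 27, 27, 24.
Put 187 MB in memory block 1; 69 MB remain.
Put 173 MB in memory block 2; 83 MB remain.
Put 170 MB in memory block 3; 86 MB remain.
Put 169 MB in memory block 4; 87 MB remain.
Put 150 MB in memory block 5; 106 MB remain.
Put 143 MB in memory block 6; 113 MB remain.
Put 140 MB in memory block 7; 116 MB remain.
Put 132 MB in memory block 8; 124 MB remain.
Put 74 MB in memory block 2; 9 MB remain.
Put 67 MB in memory block 1; 2 MB remain.
Put 59 MB in memory block 3; 27 MB remain.
Put 44 MB in memory block 4; 43 MB remain.
Put 38 MB in memory block 4; 5 MB remain.
Put 35 MB in memory block 5; 71 MB remain.
Put 27 MB in memory block 3; 0 MB remain.
Put 27 MB in memory block 5; 44 MB remain.
Put 24 MB in memory block 5; 20 MB remain.
Final memory blocks: [187,67] [173,74] [170,59,27] [169,44,38] [150,35,27,24] [143] [140] [132].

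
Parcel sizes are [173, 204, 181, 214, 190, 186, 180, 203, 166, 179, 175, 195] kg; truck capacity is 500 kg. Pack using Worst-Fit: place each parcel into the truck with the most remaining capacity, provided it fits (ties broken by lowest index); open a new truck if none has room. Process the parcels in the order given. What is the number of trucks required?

truck 1: place 173 kg, 327 kg left
truck 1: place 204 kg, 123 kg left
truck 2: place 181 kg, 319 kg left
truck 2: place 214 kg, 105 kg left
truck 3: place 190 kg, 310 kg left
truck 3: place 186 kg, 124 kg left
truck 4: place 180 kg, 320 kg left
truck 4: place 203 kg, 117 kg left
truck 5: place 166 kg, 334 kg left
truck 5: place 179 kg, 155 kg left
truck 6: place 175 kg, 325 kg left
truck 6: place 195 kg, 130 kg left

6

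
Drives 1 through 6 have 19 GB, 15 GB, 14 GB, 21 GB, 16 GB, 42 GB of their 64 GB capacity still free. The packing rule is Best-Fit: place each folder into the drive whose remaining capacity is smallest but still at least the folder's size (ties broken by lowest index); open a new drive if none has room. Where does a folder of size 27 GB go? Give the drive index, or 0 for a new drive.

Drives with room: drive 6 (42 GB).
Tightest fit is drive 6 with 42 GB free.

6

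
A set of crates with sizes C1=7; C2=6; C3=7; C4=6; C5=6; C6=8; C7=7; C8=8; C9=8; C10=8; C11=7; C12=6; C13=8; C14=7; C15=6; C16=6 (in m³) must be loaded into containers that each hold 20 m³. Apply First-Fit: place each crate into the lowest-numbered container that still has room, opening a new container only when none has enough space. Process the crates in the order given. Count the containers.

C1 (7 m³) → container 1 (remaining 13 m³)
C2 (6 m³) → container 1 (remaining 7 m³)
C3 (7 m³) → container 1 (remaining 0 m³)
C4 (6 m³) → container 2 (remaining 14 m³)
C5 (6 m³) → container 2 (remaining 8 m³)
C6 (8 m³) → container 2 (remaining 0 m³)
C7 (7 m³) → container 3 (remaining 13 m³)
C8 (8 m³) → container 3 (remaining 5 m³)
C9 (8 m³) → container 4 (remaining 12 m³)
C10 (8 m³) → container 4 (remaining 4 m³)
C11 (7 m³) → container 5 (remaining 13 m³)
C12 (6 m³) → container 5 (remaining 7 m³)
C13 (8 m³) → container 6 (remaining 12 m³)
C14 (7 m³) → container 5 (remaining 0 m³)
C15 (6 m³) → container 6 (remaining 6 m³)
C16 (6 m³) → container 6 (remaining 0 m³)
Final containers: [7,6,7] [6,6,8] [7,8] [8,8] [7,6,7] [8,6,6].

6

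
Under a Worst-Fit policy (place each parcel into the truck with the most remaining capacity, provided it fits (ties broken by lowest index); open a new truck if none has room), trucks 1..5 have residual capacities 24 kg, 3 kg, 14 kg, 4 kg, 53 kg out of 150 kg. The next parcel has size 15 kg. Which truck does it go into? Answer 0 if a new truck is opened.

Trucks with room: truck 1 (24 kg), truck 5 (53 kg).
Most room is truck 5 with 53 kg free.

5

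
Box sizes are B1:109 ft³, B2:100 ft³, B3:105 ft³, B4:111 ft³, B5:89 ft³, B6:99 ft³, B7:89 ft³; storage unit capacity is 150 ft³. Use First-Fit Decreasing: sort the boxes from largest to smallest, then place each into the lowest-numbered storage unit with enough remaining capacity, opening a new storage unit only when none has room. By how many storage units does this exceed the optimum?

0

First-Fit Decreasing: [111] [109] [105] [100] [99] [89] [89] → 7 storage units.
7 boxes exceed 75 ft³ (half the capacity), and no two of those can share a storage unit, so at least 7 storage units are needed.
So 7 is already optimal.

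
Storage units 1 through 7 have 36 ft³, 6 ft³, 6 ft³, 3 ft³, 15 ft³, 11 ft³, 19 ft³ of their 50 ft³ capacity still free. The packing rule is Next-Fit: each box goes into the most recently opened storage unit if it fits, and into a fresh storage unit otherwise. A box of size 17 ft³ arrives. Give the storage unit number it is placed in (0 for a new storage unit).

7

Next-Fit only looks at storage unit 7, which has 19 ft³ free.
17 ft³ fits there.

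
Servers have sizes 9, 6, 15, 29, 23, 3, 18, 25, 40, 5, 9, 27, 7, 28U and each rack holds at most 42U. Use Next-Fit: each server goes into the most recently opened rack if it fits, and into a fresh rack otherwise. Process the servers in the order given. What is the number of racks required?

8

Put 9U in rack 1; 33U remain.
Put 6U in rack 1; 27U remain.
Put 15U in rack 1; 12U remain.
Put 29U in rack 2; 13U remain.
Put 23U in rack 3; 19U remain.
Put 3U in rack 3; 16U remain.
Put 18U in rack 4; 24U remain.
Put 25U in rack 5; 17U remain.
Put 40U in rack 6; 2U remain.
Put 5U in rack 7; 37U remain.
Put 9U in rack 7; 28U remain.
Put 27U in rack 7; 1U remain.
Put 7U in rack 8; 35U remain.
Put 28U in rack 8; 7U remain.
Final racks: [9,6,15] [29] [23,3] [18] [25] [40] [5,9,27] [7,28].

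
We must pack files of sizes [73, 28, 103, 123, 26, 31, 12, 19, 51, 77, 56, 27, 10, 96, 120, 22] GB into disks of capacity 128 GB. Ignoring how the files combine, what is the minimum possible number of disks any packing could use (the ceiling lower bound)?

7

Total size = 73 + 28 + 103 + 123 + 26 + 31 + 12 + 19 + 51 + 77 + 56 + 27 + 10 + 96 + 120 + 22 = 874 GB.
⌈874 / 128⌉ = 7.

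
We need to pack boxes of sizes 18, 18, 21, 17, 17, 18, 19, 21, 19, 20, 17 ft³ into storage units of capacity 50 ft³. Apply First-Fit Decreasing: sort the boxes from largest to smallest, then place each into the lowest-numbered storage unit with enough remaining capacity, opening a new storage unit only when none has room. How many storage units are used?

Sorted descending: 21, 21, 20, 19, 19, 18, 18, 18, 17, 17, 17.
Put 21 ft³ in storage unit 1; 29 ft³ remain.
Put 21 ft³ in storage unit 1; 8 ft³ remain.
Put 20 ft³ in storage unit 2; 30 ft³ remain.
Put 19 ft³ in storage unit 2; 11 ft³ remain.
Put 19 ft³ in storage unit 3; 31 ft³ remain.
Put 18 ft³ in storage unit 3; 13 ft³ remain.
Put 18 ft³ in storage unit 4; 32 ft³ remain.
Put 18 ft³ in storage unit 4; 14 ft³ remain.
Put 17 ft³ in storage unit 5; 33 ft³ remain.
Put 17 ft³ in storage unit 5; 16 ft³ remain.
Put 17 ft³ in storage unit 6; 33 ft³ remain.

6 storage units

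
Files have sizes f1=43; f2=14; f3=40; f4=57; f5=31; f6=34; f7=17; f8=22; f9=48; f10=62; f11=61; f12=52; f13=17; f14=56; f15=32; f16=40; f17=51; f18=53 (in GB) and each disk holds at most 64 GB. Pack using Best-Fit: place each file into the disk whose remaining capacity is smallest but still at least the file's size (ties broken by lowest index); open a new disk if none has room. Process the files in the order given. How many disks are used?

f1 (43 GB) → disk 1 (remaining 21 GB)
f2 (14 GB) → disk 1 (remaining 7 GB)
f3 (40 GB) → disk 2 (remaining 24 GB)
f4 (57 GB) → disk 3 (remaining 7 GB)
f5 (31 GB) → disk 4 (remaining 33 GB)
f6 (34 GB) → disk 5 (remaining 30 GB)
f7 (17 GB) → disk 2 (remaining 7 GB)
f8 (22 GB) → disk 5 (remaining 8 GB)
f9 (48 GB) → disk 6 (remaining 16 GB)
f10 (62 GB) → disk 7 (remaining 2 GB)
f11 (61 GB) → disk 8 (remaining 3 GB)
f12 (52 GB) → disk 9 (remaining 12 GB)
f13 (17 GB) → disk 4 (remaining 16 GB)
f14 (56 GB) → disk 10 (remaining 8 GB)
f15 (32 GB) → disk 11 (remaining 32 GB)
f16 (40 GB) → disk 12 (remaining 24 GB)
f17 (51 GB) → disk 13 (remaining 13 GB)
f18 (53 GB) → disk 14 (remaining 11 GB)
Final disks: [43,14] [40,17] [57] [31,17] [34,22] [48] [62] [61] [52] [56] [32] [40] [51] [53].

14 disks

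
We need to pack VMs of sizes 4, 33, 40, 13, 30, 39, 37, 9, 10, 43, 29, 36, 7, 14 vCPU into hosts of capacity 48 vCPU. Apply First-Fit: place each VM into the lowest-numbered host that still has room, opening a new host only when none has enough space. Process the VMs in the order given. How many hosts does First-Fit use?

Put 4 vCPU in host 1; 44 vCPU remain.
Put 33 vCPU in host 1; 11 vCPU remain.
Put 40 vCPU in host 2; 8 vCPU remain.
Put 13 vCPU in host 3; 35 vCPU remain.
Put 30 vCPU in host 3; 5 vCPU remain.
Put 39 vCPU in host 4; 9 vCPU remain.
Put 37 vCPU in host 5; 11 vCPU remain.
Put 9 vCPU in host 1; 2 vCPU remain.
Put 10 vCPU in host 5; 1 vCPU remain.
Put 43 vCPU in host 6; 5 vCPU remain.
Put 29 vCPU in host 7; 19 vCPU remain.
Put 36 vCPU in host 8; 12 vCPU remain.
Put 7 vCPU in host 2; 1 vCPU remain.
Put 14 vCPU in host 7; 5 vCPU remain.

8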